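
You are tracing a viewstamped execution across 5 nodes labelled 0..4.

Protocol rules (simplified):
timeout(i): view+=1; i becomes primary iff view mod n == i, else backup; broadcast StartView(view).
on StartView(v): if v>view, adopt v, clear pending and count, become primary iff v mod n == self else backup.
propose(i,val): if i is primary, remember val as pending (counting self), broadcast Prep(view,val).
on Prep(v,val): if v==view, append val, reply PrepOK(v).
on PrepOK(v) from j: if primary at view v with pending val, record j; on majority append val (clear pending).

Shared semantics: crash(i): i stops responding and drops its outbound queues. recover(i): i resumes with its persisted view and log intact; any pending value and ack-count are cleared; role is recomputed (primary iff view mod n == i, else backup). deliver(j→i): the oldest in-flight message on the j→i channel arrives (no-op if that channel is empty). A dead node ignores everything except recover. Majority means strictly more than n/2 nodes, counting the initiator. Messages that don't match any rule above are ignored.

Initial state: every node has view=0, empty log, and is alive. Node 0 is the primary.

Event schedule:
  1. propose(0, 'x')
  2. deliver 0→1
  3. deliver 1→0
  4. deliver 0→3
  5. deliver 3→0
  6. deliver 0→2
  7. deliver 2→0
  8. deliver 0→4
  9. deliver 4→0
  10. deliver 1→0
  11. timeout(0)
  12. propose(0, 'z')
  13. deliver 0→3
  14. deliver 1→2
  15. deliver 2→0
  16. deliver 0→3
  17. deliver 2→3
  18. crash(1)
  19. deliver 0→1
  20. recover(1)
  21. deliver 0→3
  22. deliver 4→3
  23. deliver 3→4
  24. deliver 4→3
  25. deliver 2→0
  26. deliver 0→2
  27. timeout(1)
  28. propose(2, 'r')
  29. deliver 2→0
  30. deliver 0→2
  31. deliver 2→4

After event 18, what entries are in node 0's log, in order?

[1] propose(0,'x') → ∅
[2] deliver 0→1 → N1(back v0 [x])
[3] deliver 1→0 → ∅
[4] deliver 0→3 → N3(back v0 [x])
[5] deliver 3→0 → N0(prim v0 [x])
[6] deliver 0→2 → N2(back v0 [x])
[7] deliver 2→0 → ∅
[8] deliver 0→4 → N4(back v0 [x])
[9] deliver 4→0 → ∅
[10] deliver 1→0 → ∅
[11] timeout(0) → N0(back v1 [x])
[12] propose(0,'z') → ∅
[13] deliver 0→3 → N3(back v1 [x])
[14] deliver 1→2 → ∅
[15] deliver 2→0 → ∅
[16] deliver 0→3 → ∅
[17] deliver 2→3 → ∅
[18] crash(1) → N1(✗back v0 [x])

x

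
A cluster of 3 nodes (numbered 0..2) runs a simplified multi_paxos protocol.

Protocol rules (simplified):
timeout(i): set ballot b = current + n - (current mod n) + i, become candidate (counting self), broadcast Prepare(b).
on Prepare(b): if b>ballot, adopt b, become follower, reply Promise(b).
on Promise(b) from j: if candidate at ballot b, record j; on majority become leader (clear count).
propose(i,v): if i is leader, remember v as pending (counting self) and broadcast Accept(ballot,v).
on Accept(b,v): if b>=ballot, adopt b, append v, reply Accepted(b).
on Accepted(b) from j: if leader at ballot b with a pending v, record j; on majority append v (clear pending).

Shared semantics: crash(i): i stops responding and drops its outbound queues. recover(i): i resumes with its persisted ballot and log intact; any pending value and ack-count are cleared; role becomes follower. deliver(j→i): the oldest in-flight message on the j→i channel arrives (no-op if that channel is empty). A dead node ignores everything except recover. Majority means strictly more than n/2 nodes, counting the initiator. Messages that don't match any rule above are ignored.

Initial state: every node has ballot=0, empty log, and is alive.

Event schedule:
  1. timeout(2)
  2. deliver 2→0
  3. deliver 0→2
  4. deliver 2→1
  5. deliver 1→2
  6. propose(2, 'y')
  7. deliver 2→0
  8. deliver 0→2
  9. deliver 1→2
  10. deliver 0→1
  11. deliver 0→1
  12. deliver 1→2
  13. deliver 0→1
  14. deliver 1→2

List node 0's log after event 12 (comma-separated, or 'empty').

y

e1 timeout(2): 2[cand,b=5,-]
e2 deliver 2→0: 0[foll,b=5,-]
e3 deliver 0→2: 2[lead,b=5,-]
e4 deliver 2→1: 1[foll,b=5,-]
e5 deliver 1→2: ·
e6 propose(2,'y'): ·
e7 deliver 2→0: 0[foll,b=5,y]
e8 deliver 0→2: 2[lead,b=5,y]
e9 deliver 1→2: ·
e10 deliver 0→1: ·
e11 deliver 0→1: ·
e12 deliver 1→2: ·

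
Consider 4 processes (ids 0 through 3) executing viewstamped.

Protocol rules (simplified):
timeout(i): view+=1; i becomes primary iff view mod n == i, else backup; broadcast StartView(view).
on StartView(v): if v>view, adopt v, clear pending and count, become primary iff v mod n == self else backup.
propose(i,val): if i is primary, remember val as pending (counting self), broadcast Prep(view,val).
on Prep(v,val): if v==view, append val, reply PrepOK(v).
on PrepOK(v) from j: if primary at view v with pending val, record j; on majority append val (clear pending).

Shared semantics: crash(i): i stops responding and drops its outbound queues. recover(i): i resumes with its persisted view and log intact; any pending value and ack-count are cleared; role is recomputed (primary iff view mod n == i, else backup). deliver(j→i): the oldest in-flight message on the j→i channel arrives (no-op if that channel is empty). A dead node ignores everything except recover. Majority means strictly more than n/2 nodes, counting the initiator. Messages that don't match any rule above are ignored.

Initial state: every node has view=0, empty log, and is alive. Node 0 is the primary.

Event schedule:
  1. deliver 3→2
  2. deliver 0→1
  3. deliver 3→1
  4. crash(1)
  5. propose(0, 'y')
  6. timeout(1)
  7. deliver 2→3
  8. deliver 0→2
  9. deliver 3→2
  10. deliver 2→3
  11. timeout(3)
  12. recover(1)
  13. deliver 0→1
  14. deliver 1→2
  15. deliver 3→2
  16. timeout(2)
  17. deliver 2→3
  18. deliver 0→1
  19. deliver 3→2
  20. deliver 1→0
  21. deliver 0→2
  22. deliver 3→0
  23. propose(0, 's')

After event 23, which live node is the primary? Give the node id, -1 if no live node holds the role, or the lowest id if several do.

2

step 1 deliver 3→2: —
step 2 deliver 0→1: —
step 3 deliver 3→1: —
step 4 crash(1): 1={✗back,v=0,log=-}
step 5 propose(0,'y'): —
step 6 timeout(1): —
step 7 deliver 2→3: —
step 8 deliver 0→2: 2={back,v=0,log=y}
step 9 deliver 3→2: —
step 10 deliver 2→3: —
step 11 timeout(3): 3={back,v=1,log=-}
step 12 recover(1): 1={back,v=0,log=-}
step 13 deliver 0→1: 1={back,v=0,log=y}
step 14 deliver 1→2: —
step 15 deliver 3→2: 2={back,v=1,log=y}
step 16 timeout(2): 2={prim,v=2,log=y}
step 17 deliver 2→3: 3={back,v=2,log=-}
step 18 deliver 0→1: —
step 19 deliver 3→2: —
step 20 deliver 1→0: —
step 21 deliver 0→2: —
step 22 deliver 3→0: 0={back,v=1,log=-}
step 23 propose(0,'s'): —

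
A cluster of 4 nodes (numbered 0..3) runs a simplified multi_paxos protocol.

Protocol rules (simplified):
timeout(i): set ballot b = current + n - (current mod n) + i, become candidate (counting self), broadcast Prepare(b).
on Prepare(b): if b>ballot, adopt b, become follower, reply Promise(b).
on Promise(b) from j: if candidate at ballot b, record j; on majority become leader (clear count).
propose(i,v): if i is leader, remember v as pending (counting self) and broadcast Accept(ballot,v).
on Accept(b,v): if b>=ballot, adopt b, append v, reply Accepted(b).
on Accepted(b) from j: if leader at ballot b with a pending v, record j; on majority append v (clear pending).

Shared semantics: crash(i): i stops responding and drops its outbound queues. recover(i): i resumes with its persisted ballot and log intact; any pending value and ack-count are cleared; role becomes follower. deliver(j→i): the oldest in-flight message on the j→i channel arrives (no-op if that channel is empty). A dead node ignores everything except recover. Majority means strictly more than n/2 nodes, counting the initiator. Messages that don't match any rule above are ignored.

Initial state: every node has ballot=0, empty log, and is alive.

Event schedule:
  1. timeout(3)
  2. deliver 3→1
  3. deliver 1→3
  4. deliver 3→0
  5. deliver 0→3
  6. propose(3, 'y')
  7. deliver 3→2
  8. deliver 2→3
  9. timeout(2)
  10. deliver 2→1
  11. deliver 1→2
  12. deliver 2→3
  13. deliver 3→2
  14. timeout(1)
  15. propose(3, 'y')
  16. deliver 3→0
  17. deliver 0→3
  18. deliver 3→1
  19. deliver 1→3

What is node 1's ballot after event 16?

[1] timeout(3) → N3(cand b7 [-])
[2] deliver 3→1 → N1(foll b7 [-])
[3] deliver 1→3 → ∅
[4] deliver 3→0 → N0(foll b7 [-])
[5] deliver 0→3 → N3(lead b7 [-])
[6] propose(3,'y') → ∅
[7] deliver 3→2 → N2(foll b7 [-])
[8] deliver 2→3 → ∅
[9] timeout(2) → N2(cand b10 [-])
[10] deliver 2→1 → N1(foll b10 [-])
[11] deliver 1→2 → ∅
[12] deliver 2→3 → N3(foll b10 [-])
[13] deliver 3→2 → ∅
[14] timeout(1) → N1(cand b13 [-])
[15] propose(3,'y') → ∅
[16] deliver 3→0 → N0(foll b7 [y])

13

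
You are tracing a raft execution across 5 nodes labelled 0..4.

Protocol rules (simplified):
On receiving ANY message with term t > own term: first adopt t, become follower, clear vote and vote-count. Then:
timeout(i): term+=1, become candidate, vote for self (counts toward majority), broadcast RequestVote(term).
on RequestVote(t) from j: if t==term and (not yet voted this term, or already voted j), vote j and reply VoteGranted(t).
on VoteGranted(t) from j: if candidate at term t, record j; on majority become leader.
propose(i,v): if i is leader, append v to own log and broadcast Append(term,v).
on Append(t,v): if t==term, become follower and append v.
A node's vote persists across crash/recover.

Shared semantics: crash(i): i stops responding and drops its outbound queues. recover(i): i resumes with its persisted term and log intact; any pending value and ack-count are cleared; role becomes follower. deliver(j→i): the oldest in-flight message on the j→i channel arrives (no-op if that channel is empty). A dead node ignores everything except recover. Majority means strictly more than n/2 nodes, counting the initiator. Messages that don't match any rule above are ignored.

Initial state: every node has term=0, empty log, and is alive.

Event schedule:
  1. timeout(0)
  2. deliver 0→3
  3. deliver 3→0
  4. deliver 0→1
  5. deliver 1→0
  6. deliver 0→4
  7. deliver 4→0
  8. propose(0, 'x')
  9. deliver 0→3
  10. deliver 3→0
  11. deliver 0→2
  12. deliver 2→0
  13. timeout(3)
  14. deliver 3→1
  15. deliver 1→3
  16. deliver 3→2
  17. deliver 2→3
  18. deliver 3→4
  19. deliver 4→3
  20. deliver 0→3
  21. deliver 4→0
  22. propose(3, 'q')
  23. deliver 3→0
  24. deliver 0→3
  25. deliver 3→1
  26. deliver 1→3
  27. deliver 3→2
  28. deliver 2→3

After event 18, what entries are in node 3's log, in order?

x

after 1 — timeout(0): n0:cand/t1/[-]
after 2 — deliver 0→3: n3:foll/t1/[-]
after 3 — deliver 3→0: ·
after 4 — deliver 0→1: n1:foll/t1/[-]
after 5 — deliver 1→0: n0:lead/t1/[-]
after 6 — deliver 0→4: n4:foll/t1/[-]
after 7 — deliver 4→0: ·
after 8 — propose(0,'x'): n0:lead/t1/[x]
after 9 — deliver 0→3: n3:foll/t1/[x]
after 10 — deliver 3→0: ·
after 11 — deliver 0→2: n2:foll/t1/[-]
after 12 — deliver 2→0: ·
after 13 — timeout(3): n3:cand/t2/[x]
after 14 — deliver 3→1: n1:foll/t2/[-]
after 15 — deliver 1→3: ·
after 16 — deliver 3→2: n2:foll/t2/[-]
after 17 — deliver 2→3: n3:lead/t2/[x]
after 18 — deliver 3→4: n4:foll/t2/[-]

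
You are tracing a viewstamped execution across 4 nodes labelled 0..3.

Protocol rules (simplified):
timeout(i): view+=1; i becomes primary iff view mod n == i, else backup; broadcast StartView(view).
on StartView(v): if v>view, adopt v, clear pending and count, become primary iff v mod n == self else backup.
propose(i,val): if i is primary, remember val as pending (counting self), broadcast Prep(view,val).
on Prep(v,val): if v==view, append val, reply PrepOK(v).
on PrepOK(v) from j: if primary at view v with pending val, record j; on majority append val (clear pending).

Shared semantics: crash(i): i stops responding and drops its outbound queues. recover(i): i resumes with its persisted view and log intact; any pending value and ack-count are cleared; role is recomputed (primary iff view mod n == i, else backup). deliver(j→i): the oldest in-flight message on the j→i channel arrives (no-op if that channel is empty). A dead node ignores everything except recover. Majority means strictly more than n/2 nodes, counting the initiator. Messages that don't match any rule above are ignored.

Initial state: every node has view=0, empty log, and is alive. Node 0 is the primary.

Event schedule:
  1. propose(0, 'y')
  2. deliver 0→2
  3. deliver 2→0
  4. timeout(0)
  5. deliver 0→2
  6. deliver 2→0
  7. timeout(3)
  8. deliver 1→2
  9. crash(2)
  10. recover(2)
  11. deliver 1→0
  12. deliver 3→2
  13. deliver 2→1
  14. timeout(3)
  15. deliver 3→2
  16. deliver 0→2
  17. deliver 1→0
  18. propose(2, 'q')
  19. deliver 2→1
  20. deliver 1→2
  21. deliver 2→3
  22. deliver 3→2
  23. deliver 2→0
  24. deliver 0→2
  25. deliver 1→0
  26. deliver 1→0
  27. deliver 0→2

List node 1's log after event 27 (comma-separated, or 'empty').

empty

e1 propose(0,'y'): ·
e2 deliver 0→2: 2[back,v=0,y]
e3 deliver 2→0: ·
e4 timeout(0): 0[back,v=1,-]
e5 deliver 0→2: 2[back,v=1,y]
e6 deliver 2→0: ·
e7 timeout(3): 3[back,v=1,-]
e8 deliver 1→2: ·
e9 crash(2): 2[✗back,v=1,y]
e10 recover(2): 2[back,v=1,y]
e11 deliver 1→0: ·
e12 deliver 3→2: ·
e13 deliver 2→1: ·
e14 timeout(3): 3[back,v=2,-]
e15 deliver 3→2: 2[prim,v=2,y]
e16 deliver 0→2: ·
e17 deliver 1→0: ·
e18 propose(2,'q'): ·
e19 deliver 2→1: ·
e20 deliver 1→2: ·
e21 deliver 2→3: 3[back,v=2,q]
e22 deliver 3→2: ·
e23 deliver 2→0: ·
e24 deliver 0→2: ·
e25 deliver 1→0: ·
e26 deliver 1→0: ·
e27 deliver 0→2: ·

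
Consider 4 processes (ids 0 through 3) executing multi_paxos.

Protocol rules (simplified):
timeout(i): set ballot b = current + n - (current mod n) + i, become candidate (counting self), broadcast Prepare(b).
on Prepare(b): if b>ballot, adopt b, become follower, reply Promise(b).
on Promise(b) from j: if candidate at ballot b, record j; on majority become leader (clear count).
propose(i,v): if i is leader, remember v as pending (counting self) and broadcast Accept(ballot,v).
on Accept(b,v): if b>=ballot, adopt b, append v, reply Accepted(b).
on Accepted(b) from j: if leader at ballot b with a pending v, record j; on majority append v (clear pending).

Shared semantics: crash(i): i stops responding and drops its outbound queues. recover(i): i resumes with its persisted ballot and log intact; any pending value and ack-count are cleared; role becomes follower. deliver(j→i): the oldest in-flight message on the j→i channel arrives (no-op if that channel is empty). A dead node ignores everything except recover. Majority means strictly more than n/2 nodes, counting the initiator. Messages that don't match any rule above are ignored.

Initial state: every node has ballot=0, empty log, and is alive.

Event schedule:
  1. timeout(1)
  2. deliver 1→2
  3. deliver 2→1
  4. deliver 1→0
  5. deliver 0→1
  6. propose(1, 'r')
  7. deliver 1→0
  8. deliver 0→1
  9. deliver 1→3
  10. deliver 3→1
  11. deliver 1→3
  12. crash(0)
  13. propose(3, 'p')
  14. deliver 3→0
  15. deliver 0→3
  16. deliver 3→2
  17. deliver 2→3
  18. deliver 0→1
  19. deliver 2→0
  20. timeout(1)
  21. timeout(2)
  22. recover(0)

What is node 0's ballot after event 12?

5

step 1 timeout(1): 1={cand,b=5,log=-}
step 2 deliver 1→2: 2={foll,b=5,log=-}
step 3 deliver 2→1: —
step 4 deliver 1→0: 0={foll,b=5,log=-}
step 5 deliver 0→1: 1={lead,b=5,log=-}
step 6 propose(1,'r'): —
step 7 deliver 1→0: 0={foll,b=5,log=r}
step 8 deliver 0→1: —
step 9 deliver 1→3: 3={foll,b=5,log=-}
step 10 deliver 3→1: —
step 11 deliver 1→3: 3={foll,b=5,log=r}
step 12 crash(0): 0={✗foll,b=5,log=r}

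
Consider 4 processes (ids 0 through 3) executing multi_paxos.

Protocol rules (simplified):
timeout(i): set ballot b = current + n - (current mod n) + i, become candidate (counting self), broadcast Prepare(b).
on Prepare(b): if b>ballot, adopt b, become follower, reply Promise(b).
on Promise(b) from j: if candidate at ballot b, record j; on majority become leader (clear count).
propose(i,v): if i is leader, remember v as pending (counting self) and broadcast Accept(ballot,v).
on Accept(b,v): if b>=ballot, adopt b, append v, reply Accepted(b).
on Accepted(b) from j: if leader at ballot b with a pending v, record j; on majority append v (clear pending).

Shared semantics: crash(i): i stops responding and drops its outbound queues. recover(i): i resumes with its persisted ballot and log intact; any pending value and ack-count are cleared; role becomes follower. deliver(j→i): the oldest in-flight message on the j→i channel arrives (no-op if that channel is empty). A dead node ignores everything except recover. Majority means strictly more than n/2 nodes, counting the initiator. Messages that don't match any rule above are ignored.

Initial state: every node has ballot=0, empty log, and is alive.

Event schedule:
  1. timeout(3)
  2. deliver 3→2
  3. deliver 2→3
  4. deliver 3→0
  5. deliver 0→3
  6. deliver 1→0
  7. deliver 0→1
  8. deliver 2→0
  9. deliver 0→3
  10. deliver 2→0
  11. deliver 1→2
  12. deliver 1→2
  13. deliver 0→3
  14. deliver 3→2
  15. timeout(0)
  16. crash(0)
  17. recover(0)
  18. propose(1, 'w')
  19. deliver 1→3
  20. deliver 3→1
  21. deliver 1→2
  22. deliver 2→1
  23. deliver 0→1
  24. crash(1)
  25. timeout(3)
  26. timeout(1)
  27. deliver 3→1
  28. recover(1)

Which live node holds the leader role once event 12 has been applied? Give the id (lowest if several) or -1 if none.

3

after 1 — timeout(3): n3:cand/b7/[-]
after 2 — deliver 3→2: n2:foll/b7/[-]
after 3 — deliver 2→3: ·
after 4 — deliver 3→0: n0:foll/b7/[-]
after 5 — deliver 0→3: n3:lead/b7/[-]
after 6 — deliver 1→0: ·
after 7 — deliver 0→1: ·
after 8 — deliver 2→0: ·
after 9 — deliver 0→3: ·
after 10 — deliver 2→0: ·
after 11 — deliver 1→2: ·
after 12 — deliver 1→2: ·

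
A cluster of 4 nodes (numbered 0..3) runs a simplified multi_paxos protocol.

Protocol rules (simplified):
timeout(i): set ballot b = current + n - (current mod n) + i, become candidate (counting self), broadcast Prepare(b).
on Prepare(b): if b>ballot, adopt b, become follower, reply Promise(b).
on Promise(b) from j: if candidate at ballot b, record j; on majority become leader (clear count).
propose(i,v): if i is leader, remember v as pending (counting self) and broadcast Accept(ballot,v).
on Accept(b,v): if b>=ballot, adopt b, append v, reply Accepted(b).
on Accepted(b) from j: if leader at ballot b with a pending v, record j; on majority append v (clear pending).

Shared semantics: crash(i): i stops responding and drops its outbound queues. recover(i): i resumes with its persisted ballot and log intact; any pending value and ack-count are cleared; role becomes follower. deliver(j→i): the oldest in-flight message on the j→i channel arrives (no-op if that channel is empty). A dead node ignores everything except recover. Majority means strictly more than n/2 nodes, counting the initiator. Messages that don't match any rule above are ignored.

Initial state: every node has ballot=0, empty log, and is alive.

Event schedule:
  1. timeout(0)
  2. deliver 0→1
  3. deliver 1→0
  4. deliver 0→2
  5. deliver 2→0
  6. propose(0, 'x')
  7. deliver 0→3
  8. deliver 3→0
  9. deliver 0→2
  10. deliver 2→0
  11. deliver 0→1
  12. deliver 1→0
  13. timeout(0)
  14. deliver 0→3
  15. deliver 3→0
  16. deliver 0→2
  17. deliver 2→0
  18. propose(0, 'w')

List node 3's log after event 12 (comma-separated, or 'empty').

e1 timeout(0): 0[cand,b=4,-]
e2 deliver 0→1: 1[foll,b=4,-]
e3 deliver 1→0: ·
e4 deliver 0→2: 2[foll,b=4,-]
e5 deliver 2→0: 0[lead,b=4,-]
e6 propose(0,'x'): ·
e7 deliver 0→3: 3[foll,b=4,-]
e8 deliver 3→0: ·
e9 deliver 0→2: 2[foll,b=4,x]
e10 deliver 2→0: ·
e11 deliver 0→1: 1[foll,b=4,x]
e12 deliver 1→0: 0[lead,b=4,x]

empty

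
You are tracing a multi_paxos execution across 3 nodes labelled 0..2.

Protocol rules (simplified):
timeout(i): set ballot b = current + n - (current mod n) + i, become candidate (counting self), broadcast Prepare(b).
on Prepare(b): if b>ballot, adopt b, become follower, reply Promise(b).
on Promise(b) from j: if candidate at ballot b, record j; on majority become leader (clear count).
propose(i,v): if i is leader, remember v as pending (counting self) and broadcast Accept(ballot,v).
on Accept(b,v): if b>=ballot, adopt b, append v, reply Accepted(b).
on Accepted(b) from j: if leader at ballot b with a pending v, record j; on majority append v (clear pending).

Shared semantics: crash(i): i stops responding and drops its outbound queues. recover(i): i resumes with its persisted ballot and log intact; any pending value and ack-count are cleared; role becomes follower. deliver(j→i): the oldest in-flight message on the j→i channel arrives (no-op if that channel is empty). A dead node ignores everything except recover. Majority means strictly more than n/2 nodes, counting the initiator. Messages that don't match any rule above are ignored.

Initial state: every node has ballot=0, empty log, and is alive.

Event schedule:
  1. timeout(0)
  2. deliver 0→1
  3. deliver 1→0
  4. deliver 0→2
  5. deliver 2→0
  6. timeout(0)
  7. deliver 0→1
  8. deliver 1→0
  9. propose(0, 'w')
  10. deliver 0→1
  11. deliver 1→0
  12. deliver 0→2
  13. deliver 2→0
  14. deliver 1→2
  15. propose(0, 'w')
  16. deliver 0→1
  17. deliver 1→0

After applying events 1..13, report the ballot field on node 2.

step 1 timeout(0): 0={cand,b=3,log=-}
step 2 deliver 0→1: 1={foll,b=3,log=-}
step 3 deliver 1→0: 0={lead,b=3,log=-}
step 4 deliver 0→2: 2={foll,b=3,log=-}
step 5 deliver 2→0: —
step 6 timeout(0): 0={cand,b=6,log=-}
step 7 deliver 0→1: 1={foll,b=6,log=-}
step 8 deliver 1→0: 0={lead,b=6,log=-}
step 9 propose(0,'w'): —
step 10 deliver 0→1: 1={foll,b=6,log=w}
step 11 deliver 1→0: 0={lead,b=6,log=w}
step 12 deliver 0→2: 2={foll,b=6,log=-}
step 13 deliver 2→0: —

6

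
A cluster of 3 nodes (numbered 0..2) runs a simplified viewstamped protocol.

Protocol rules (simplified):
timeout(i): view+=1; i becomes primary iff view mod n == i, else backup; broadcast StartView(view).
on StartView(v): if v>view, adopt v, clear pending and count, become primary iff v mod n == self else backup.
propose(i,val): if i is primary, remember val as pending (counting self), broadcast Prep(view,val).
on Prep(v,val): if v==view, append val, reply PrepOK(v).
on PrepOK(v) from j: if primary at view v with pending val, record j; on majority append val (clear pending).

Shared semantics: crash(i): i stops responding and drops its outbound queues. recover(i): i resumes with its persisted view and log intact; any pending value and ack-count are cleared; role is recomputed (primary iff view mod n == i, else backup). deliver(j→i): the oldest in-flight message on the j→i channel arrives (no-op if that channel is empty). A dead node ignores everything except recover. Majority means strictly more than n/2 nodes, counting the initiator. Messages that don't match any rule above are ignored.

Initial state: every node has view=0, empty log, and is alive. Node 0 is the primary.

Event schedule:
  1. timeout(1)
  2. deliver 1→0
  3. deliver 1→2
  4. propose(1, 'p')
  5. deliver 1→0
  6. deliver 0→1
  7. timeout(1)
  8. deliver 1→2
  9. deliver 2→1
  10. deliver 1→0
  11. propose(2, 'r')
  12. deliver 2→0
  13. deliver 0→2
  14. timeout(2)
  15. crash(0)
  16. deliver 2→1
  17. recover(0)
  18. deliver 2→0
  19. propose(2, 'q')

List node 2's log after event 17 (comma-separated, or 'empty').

p

after 1 — timeout(1): n1:prim/v1/[-]
after 2 — deliver 1→0: n0:back/v1/[-]
after 3 — deliver 1→2: n2:back/v1/[-]
after 4 — propose(1,'p'): ·
after 5 — deliver 1→0: n0:back/v1/[p]
after 6 — deliver 0→1: n1:prim/v1/[p]
after 7 — timeout(1): n1:back/v2/[p]
after 8 — deliver 1→2: n2:back/v1/[p]
after 9 — deliver 2→1: ·
after 10 — deliver 1→0: n0:back/v2/[p]
after 11 — propose(2,'r'): ·
after 12 — deliver 2→0: ·
after 13 — deliver 0→2: ·
after 14 — timeout(2): n2:prim/v2/[p]
after 15 — crash(0): n0:✗back/v2/[p]
after 16 — deliver 2→1: ·
after 17 — recover(0): n0:back/v2/[p]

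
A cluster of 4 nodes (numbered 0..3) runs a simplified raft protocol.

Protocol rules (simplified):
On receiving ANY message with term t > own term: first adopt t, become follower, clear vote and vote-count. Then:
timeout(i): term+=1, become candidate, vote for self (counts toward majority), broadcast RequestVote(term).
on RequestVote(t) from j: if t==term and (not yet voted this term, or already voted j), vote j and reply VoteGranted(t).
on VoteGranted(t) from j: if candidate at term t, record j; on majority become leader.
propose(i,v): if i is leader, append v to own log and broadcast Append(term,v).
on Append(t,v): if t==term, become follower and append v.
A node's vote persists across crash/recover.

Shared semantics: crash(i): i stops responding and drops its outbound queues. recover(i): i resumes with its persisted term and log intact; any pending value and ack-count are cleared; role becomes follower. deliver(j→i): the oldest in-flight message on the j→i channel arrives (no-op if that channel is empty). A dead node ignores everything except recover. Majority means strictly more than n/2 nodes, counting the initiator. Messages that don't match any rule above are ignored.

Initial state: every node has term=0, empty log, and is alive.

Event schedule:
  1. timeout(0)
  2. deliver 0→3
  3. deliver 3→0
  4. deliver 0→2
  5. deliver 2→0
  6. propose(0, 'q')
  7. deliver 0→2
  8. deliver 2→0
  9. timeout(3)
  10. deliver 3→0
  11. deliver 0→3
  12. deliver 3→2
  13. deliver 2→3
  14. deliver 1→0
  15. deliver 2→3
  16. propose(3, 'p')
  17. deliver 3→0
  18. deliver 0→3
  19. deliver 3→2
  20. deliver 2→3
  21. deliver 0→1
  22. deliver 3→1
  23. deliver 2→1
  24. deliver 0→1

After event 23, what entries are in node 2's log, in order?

q

after 1 — timeout(0): n0:cand/t1/[-]
after 2 — deliver 0→3: n3:foll/t1/[-]
after 3 — deliver 3→0: ·
after 4 — deliver 0→2: n2:foll/t1/[-]
after 5 — deliver 2→0: n0:lead/t1/[-]
after 6 — propose(0,'q'): n0:lead/t1/[q]
after 7 — deliver 0→2: n2:foll/t1/[q]
after 8 — deliver 2→0: ·
after 9 — timeout(3): n3:cand/t2/[-]
after 10 — deliver 3→0: n0:foll/t2/[q]
after 11 — deliver 0→3: ·
after 12 — deliver 3→2: n2:foll/t2/[q]
after 13 — deliver 2→3: ·
after 14 — deliver 1→0: ·
after 15 — deliver 2→3: ·
after 16 — propose(3,'p'): ·
after 17 — deliver 3→0: ·
after 18 — deliver 0→3: n3:lead/t2/[-]
after 19 — deliver 3→2: ·
after 20 — deliver 2→3: ·
after 21 — deliver 0→1: n1:foll/t1/[-]
after 22 — deliver 3→1: n1:foll/t2/[-]
after 23 — deliver 2→1: ·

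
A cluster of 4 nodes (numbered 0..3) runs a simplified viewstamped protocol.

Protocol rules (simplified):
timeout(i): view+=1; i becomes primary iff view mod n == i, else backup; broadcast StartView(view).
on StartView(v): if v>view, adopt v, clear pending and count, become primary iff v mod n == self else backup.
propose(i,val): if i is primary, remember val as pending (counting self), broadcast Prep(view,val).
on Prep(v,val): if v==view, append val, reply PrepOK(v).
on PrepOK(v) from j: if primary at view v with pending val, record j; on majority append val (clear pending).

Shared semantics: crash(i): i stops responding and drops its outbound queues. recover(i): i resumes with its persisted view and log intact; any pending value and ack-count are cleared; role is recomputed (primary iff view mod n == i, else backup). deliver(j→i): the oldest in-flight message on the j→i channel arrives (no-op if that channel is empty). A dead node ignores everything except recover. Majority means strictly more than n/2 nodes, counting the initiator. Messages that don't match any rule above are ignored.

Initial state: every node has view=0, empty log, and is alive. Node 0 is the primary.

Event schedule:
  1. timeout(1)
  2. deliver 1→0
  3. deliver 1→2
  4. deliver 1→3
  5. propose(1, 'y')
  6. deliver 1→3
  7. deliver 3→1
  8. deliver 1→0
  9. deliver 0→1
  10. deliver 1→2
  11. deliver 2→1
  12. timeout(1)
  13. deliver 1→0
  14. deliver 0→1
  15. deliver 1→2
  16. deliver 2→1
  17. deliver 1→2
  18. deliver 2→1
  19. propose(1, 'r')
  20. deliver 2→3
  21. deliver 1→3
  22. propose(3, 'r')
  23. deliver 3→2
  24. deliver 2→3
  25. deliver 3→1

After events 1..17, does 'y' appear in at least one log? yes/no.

yes

after 1 — timeout(1): n1:prim/v1/[-]
after 2 — deliver 1→0: n0:back/v1/[-]
after 3 — deliver 1→2: n2:back/v1/[-]
after 4 — deliver 1→3: n3:back/v1/[-]
after 5 — propose(1,'y'): ·
after 6 — deliver 1→3: n3:back/v1/[y]
after 7 — deliver 3→1: ·
after 8 — deliver 1→0: n0:back/v1/[y]
after 9 — deliver 0→1: n1:prim/v1/[y]
after 10 — deliver 1→2: n2:back/v1/[y]
after 11 — deliver 2→1: ·
after 12 — timeout(1): n1:back/v2/[y]
after 13 — deliver 1→0: n0:back/v2/[y]
after 14 — deliver 0→1: ·
after 15 — deliver 1→2: n2:prim/v2/[y]
after 16 — deliver 2→1: ·
after 17 — deliver 1→2: ·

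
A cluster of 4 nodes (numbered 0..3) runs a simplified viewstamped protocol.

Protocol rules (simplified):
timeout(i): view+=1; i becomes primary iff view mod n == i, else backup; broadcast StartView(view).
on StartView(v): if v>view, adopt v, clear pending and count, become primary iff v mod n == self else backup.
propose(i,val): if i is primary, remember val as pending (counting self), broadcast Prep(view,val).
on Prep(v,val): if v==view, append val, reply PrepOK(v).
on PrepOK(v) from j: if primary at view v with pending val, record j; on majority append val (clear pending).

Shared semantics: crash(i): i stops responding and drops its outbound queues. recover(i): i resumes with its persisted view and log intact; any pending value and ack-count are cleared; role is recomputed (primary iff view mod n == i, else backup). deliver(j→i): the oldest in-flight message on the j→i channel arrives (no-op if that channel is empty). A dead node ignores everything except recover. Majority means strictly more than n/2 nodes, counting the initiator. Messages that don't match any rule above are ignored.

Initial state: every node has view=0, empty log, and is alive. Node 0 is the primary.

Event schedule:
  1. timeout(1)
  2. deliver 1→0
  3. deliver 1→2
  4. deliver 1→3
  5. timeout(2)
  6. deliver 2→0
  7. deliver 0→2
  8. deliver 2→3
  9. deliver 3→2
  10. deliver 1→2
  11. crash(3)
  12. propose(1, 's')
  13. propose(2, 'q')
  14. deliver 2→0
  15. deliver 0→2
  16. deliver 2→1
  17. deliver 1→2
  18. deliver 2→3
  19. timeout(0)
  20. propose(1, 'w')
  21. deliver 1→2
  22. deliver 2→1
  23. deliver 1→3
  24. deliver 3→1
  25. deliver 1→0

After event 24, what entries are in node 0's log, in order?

q

after 1 — timeout(1): n1:prim/v1/[-]
after 2 — deliver 1→0: n0:back/v1/[-]
after 3 — deliver 1→2: n2:back/v1/[-]
after 4 — deliver 1→3: n3:back/v1/[-]
after 5 — timeout(2): n2:prim/v2/[-]
after 6 — deliver 2→0: n0:back/v2/[-]
after 7 — deliver 0→2: ·
after 8 — deliver 2→3: n3:back/v2/[-]
after 9 — deliver 3→2: ·
after 10 — deliver 1→2: ·
after 11 — crash(3): n3:✗back/v2/[-]
after 12 — propose(1,'s'): ·
after 13 — propose(2,'q'): ·
after 14 — deliver 2→0: n0:back/v2/[q]
after 15 — deliver 0→2: ·
after 16 — deliver 2→1: n1:back/v2/[-]
after 17 — deliver 1→2: ·
after 18 — deliver 2→3: ·
after 19 — timeout(0): n0:back/v3/[q]
after 20 — propose(1,'w'): ·
after 21 — deliver 1→2: ·
after 22 — deliver 2→1: n1:back/v2/[q]
after 23 — deliver 1→3: ·
after 24 — deliver 3→1: ·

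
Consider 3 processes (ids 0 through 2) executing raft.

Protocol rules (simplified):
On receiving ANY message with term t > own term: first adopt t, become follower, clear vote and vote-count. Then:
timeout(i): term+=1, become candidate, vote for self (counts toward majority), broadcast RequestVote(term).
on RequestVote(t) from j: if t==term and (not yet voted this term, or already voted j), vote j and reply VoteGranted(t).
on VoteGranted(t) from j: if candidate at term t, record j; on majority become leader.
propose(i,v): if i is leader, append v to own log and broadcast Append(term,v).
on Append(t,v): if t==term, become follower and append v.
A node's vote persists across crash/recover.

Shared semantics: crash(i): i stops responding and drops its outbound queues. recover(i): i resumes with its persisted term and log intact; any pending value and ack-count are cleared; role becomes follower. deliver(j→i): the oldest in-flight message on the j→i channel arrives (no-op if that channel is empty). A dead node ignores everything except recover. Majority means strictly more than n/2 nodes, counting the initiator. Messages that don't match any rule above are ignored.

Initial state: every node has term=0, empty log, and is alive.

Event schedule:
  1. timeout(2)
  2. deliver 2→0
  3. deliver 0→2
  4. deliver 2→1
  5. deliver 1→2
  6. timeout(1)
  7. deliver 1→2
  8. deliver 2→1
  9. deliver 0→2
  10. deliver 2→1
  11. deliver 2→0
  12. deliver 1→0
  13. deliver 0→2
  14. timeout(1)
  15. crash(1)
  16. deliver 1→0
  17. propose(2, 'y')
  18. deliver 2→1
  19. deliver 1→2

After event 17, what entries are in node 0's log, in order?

1. timeout(2):  <2:cand t1 ->
2. deliver 2→0:  <0:foll t1 ->
3. deliver 0→2:  <2:lead t1 ->
4. deliver 2→1:  <1:foll t1 ->
5. deliver 1→2:  nop
6. timeout(1):  <1:cand t2 ->
7. deliver 1→2:  <2:foll t2 ->
8. deliver 2→1:  <1:lead t2 ->
9. deliver 0→2:  nop
10. deliver 2→1:  nop
11. deliver 2→0:  nop
12. deliver 1→0:  <0:foll t2 ->
13. deliver 0→2:  nop
14. timeout(1):  <1:cand t3 ->
15. crash(1):  <1:✗cand t3 ->
16. deliver 1→0:  nop
17. propose(2,'y'):  nop

empty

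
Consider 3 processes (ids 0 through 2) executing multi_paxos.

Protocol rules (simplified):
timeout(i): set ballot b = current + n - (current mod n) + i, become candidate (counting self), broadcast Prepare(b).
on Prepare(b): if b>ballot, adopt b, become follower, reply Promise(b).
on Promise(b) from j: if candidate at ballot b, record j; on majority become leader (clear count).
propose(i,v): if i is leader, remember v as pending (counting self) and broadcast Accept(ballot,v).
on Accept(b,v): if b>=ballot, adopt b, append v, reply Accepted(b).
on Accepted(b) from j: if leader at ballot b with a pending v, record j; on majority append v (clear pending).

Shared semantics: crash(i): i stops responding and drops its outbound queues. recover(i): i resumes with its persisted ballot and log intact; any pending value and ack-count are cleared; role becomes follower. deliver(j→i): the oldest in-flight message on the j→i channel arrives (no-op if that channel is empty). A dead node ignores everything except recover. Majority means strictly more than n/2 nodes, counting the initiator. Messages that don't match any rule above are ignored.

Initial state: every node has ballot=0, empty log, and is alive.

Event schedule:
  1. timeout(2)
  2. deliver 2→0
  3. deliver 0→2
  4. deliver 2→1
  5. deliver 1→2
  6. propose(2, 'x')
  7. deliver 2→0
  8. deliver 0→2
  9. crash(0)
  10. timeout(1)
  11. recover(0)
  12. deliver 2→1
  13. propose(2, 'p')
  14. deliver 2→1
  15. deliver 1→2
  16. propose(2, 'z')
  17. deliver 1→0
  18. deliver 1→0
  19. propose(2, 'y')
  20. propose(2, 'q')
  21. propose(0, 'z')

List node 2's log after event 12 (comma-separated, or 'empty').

e1 timeout(2): 2[cand,b=5,-]
e2 deliver 2→0: 0[foll,b=5,-]
e3 deliver 0→2: 2[lead,b=5,-]
e4 deliver 2→1: 1[foll,b=5,-]
e5 deliver 1→2: ·
e6 propose(2,'x'): ·
e7 deliver 2→0: 0[foll,b=5,x]
e8 deliver 0→2: 2[lead,b=5,x]
e9 crash(0): 0[✗foll,b=5,x]
e10 timeout(1): 1[cand,b=7,-]
e11 recover(0): 0[foll,b=5,x]
e12 deliver 2→1: ·

x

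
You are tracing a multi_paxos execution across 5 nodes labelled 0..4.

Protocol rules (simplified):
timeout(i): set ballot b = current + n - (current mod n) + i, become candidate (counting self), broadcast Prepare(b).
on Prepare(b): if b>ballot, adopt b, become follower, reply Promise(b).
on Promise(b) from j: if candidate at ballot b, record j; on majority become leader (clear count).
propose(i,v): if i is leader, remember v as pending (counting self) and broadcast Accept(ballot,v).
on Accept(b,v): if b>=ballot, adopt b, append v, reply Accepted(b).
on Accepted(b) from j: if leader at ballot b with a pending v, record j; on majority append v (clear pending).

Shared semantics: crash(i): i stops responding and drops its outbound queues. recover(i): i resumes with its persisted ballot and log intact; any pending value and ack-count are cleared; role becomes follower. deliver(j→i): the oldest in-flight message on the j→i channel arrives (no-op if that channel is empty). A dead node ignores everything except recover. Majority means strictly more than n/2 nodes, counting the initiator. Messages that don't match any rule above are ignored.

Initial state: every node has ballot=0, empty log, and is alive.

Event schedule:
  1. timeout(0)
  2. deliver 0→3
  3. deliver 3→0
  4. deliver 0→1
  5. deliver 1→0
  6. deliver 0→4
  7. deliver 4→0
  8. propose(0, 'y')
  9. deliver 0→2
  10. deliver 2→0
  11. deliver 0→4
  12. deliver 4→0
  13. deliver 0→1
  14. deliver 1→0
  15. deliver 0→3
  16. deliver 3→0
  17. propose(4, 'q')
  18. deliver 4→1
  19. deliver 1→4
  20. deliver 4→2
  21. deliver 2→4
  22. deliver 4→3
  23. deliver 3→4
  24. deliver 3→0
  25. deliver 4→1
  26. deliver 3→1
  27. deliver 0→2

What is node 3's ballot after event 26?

5

e1 timeout(0): 0[cand,b=5,-]
e2 deliver 0→3: 3[foll,b=5,-]
e3 deliver 3→0: ·
e4 deliver 0→1: 1[foll,b=5,-]
e5 deliver 1→0: 0[lead,b=5,-]
e6 deliver 0→4: 4[foll,b=5,-]
e7 deliver 4→0: ·
e8 propose(0,'y'): ·
e9 deliver 0→2: 2[foll,b=5,-]
e10 deliver 2→0: ·
e11 deliver 0→4: 4[foll,b=5,y]
e12 deliver 4→0: ·
e13 deliver 0→1: 1[foll,b=5,y]
e14 deliver 1→0: 0[lead,b=5,y]
e15 deliver 0→3: 3[foll,b=5,y]
e16 deliver 3→0: ·
e17 propose(4,'q'): ·
e18 deliver 4→1: ·
e19 deliver 1→4: ·
e20 deliver 4→2: ·
e21 deliver 2→4: ·
e22 deliver 4→3: ·
e23 deliver 3→4: ·
e24 deliver 3→0: ·
e25 deliver 4→1: ·
e26 deliver 3→1: ·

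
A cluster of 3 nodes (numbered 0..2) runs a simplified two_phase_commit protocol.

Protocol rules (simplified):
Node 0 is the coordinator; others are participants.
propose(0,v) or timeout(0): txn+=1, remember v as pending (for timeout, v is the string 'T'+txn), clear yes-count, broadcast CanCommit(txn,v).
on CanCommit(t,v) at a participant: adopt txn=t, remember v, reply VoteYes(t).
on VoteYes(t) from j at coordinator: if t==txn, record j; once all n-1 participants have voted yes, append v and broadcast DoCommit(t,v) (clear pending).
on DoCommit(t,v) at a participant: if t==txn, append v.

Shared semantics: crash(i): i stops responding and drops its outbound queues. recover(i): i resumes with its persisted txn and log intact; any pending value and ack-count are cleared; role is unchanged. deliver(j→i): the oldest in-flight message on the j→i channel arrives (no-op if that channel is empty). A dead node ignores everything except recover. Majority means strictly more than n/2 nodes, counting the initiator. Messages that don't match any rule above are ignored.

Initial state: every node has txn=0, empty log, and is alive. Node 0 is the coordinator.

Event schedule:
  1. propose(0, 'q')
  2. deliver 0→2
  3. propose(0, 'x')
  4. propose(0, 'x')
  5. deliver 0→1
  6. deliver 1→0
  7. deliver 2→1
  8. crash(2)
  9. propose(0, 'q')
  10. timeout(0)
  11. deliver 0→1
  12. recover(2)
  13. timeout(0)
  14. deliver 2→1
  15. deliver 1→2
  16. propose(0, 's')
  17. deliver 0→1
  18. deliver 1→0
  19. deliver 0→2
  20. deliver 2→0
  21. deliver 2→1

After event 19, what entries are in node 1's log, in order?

empty

after 1 — propose(0,'q'): n0:coor/t1/[-]
after 2 — deliver 0→2: n2:part/t1/[-]
after 3 — propose(0,'x'): n0:coor/t2/[-]
after 4 — propose(0,'x'): n0:coor/t3/[-]
after 5 — deliver 0→1: n1:part/t1/[-]
after 6 — deliver 1→0: ·
after 7 — deliver 2→1: ·
after 8 — crash(2): n2:✗part/t1/[-]
after 9 — propose(0,'q'): n0:coor/t4/[-]
after 10 — timeout(0): n0:coor/t5/[-]
after 11 — deliver 0→1: n1:part/t2/[-]
after 12 — recover(2): n2:part/t1/[-]
after 13 — timeout(0): n0:coor/t6/[-]
after 14 — deliver 2→1: ·
after 15 — deliver 1→2: ·
after 16 — propose(0,'s'): n0:coor/t7/[-]
after 17 — deliver 0→1: n1:part/t3/[-]
after 18 — deliver 1→0: ·
after 19 — deliver 0→2: n2:part/t2/[-]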